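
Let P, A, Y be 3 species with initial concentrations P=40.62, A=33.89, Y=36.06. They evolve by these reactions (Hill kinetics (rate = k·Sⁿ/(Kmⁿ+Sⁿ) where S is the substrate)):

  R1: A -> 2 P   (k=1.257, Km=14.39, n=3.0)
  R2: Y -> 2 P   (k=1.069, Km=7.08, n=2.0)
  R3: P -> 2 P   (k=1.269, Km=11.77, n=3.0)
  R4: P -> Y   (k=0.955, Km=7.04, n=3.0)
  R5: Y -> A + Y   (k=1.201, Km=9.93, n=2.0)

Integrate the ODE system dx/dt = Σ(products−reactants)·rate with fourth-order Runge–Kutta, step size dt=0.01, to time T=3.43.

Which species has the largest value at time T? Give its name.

Dominant species at T: P

RK4 with dt=0.01: 343 steps to T=3.43. Trajectory (selected grid times):
t=0.00: P=40.62 A=33.89 Y=36.06
t=0.38: P=42.40 A=33.87 Y=36.03
t=0.76: P=44.18 A=33.85 Y=36.00
t=1.14: P=45.96 A=33.83 Y=35.97
t=1.52: P=47.74 A=33.81 Y=35.94
t=1.91: P=49.57 A=33.79 Y=35.91
t=2.29: P=51.36 A=33.77 Y=35.88
t=2.67: P=53.14 A=33.75 Y=35.85
t=3.05: P=54.92 A=33.73 Y=35.82
t=3.43: P=56.71 A=33.71 Y=35.80
At T=3.43: P=56.71 A=33.71 Y=35.80; the largest is P.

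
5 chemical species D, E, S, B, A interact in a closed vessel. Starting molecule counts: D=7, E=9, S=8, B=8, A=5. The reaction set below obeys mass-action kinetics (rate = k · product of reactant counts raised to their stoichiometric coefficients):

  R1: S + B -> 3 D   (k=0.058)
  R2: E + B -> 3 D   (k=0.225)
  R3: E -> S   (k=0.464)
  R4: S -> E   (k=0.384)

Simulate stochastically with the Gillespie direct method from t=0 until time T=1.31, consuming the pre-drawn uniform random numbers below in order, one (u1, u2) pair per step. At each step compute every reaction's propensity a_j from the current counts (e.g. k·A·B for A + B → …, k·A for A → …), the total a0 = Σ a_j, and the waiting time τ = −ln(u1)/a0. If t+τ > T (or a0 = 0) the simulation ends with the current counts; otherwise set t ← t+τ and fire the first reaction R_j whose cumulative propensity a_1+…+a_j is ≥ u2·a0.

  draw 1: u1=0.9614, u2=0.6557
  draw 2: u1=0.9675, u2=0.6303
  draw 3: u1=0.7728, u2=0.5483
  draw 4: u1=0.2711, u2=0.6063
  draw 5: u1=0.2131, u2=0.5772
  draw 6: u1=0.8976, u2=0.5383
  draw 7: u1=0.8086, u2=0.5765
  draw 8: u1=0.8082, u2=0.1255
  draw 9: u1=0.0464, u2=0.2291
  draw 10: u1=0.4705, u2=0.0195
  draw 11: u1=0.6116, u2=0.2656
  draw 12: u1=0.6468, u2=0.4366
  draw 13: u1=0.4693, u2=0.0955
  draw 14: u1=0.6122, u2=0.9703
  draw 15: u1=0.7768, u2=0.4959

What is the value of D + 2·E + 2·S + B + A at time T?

Check how each reaction changes W = D + 2·E + 2·S + B + A (weight of products minus weight of reactants):
R1: S + B -> 3 D: (1·3) − (2·1 + 1·1) = 3 − 3 = 0
R2: E + B -> 3 D: (1·3) − (2·1 + 1·1) = 3 − 3 = 0
R3: E -> S: (2·1) − (2·1) = 2 − 2 = 0
R4: S -> E: (2·1) − (2·1) = 2 − 2 = 0
Every reaction leaves W unchanged, so W is conserved and no simulation is needed: W(T) = W(0) = 7 + 2·9 + 2·8 + 8 + 5 = 54

Value at T = 54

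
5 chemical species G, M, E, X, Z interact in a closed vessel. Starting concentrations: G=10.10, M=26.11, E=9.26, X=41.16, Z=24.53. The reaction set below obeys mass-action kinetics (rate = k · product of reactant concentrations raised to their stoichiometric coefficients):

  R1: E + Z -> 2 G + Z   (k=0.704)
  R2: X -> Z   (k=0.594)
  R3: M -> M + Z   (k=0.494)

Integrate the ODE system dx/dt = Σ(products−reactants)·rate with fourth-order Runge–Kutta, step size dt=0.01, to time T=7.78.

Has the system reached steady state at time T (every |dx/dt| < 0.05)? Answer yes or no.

Steady state at T: no

RK4 with dt=0.01: 778 steps to T=7.78. Trajectory (selected grid times):
t=0.00: G=10.10 M=26.11 E=9.26 X=41.16 Z=24.53
t=0.86: G=28.62 M=26.11 E=0.00 X=24.70 Z=52.09
t=1.73: G=28.62 M=26.11 E=0.00 X=14.73 Z=73.27
t=2.59: G=28.62 M=26.11 E=0.00 X=8.84 Z=90.26
t=3.46: G=28.62 M=26.11 E=0.00 X=5.27 Z=105.05
t=4.32: G=28.62 M=26.11 E=0.00 X=3.16 Z=118.25
t=5.19: G=28.62 M=26.11 E=0.00 X=1.89 Z=130.75
t=6.05: G=28.62 M=26.11 E=0.00 X=1.13 Z=142.59
t=6.92: G=28.62 M=26.11 E=0.00 X=0.68 Z=154.27
t=7.78: G=28.62 M=26.11 E=0.00 X=0.41 Z=165.63
Rates at T: R1=0.0000, R2=0.2406, R3=12.8983
dx/dt at T (Σ net stoichiometry × rate): G=+0.0000, M=+0.0000, E=-0.0000, X=-0.2406, Z=+13.1389
Largest |dx/dt| is |+13.1389| (Z) ≥ 0.05 → not steady.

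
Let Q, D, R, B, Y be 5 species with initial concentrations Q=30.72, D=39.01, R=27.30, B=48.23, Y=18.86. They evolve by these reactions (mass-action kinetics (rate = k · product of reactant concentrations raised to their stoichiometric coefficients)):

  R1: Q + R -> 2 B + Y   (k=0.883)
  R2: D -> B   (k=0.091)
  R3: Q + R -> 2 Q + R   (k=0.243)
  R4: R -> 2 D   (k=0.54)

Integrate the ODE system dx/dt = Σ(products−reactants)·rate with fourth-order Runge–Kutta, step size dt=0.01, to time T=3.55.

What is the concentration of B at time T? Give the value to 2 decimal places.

B at T = 112.39

RK4 with dt=0.01: 355 steps to T=3.55. Trajectory (selected grid times):
t=0.00: Q=30.72 D=39.01 R=27.30 B=48.23 Y=18.86
t=0.39: Q=11.65 D=39.24 R=0.16 B=102.27 Y=45.18
t=0.79: Q=11.53 D=37.85 R=0.00 B=103.98 Y=45.33
t=1.18: Q=11.53 D=36.53 R=0.00 B=105.31 Y=45.33
t=1.58: Q=11.53 D=35.23 R=0.00 B=106.61 Y=45.33
t=1.97: Q=11.53 D=34.00 R=0.00 B=107.84 Y=45.33
t=2.37: Q=11.53 D=32.78 R=0.00 B=109.06 Y=45.33
t=2.76: Q=11.53 D=31.64 R=0.00 B=110.20 Y=45.33
t=3.16: Q=11.53 D=30.51 R=0.00 B=111.33 Y=45.33
t=3.55: Q=11.53 D=29.45 R=0.00 B=112.39 Y=45.33
Read off B at T=3.55: 112.39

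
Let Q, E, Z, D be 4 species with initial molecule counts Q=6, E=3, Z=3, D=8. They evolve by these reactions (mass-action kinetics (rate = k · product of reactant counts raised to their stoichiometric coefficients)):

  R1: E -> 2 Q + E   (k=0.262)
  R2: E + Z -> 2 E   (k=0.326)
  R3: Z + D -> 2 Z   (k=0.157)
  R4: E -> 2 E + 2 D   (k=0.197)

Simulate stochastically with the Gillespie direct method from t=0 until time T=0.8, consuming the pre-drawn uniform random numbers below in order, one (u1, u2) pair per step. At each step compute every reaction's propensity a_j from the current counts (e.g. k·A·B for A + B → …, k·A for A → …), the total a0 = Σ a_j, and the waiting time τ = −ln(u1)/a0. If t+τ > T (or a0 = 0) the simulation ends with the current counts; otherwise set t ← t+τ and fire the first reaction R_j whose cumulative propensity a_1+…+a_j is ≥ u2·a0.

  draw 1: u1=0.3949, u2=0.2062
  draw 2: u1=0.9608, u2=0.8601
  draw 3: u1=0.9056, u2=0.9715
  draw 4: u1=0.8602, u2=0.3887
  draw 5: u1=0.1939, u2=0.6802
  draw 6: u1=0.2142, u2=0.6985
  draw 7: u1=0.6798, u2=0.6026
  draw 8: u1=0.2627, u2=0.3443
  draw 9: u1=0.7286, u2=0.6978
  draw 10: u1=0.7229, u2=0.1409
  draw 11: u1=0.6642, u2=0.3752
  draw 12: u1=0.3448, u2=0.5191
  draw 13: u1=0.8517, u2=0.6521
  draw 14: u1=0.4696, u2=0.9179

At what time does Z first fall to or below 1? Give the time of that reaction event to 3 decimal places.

t=0.000: Q=6 E=3 Z=3 D=8
Draw 1: a1=0.786, a2=2.934, a3=3.768, a4=0.591, a0=8.079; τ=−ln(0.3949)/8.079=0.115 → t=0.115; u2·a0=0.2062·8.079=1.666; a1=0.786 < 1.666 ≤ a1+a2=3.720 → R2 fires; Q=6 E=4 Z=2 D=8
Draw 2: a1=1.048, a2=2.608, a3=2.512, a4=0.788, a0=6.956; τ=−ln(0.9608)/6.956=0.006 → t=0.121; u2·a0=0.8601·6.956=5.983; a1+a2=3.656 < 5.983 ≤ a1+…+a3=6.168 → R3 fires; Q=6 E=4 Z=3 D=7
Draw 3: a1=1.048, a2=3.912, a3=3.297, a4=0.788, a0=9.045; τ=−ln(0.9056)/9.045=0.011 → t=0.132; u2·a0=0.9715·9.045=8.787; a1+…+a3=8.257 < 8.787 ≤ a1+…+a4=9.045 → R4 fires; Q=6 E=5 Z=3 D=9
Draw 4: a1=1.310, a2=4.890, a3=4.239, a4=0.985, a0=11.424; τ=−ln(0.8602)/11.424=0.013 → t=0.145; u2·a0=0.3887·11.424=4.441; a1=1.310 < 4.441 ≤ a1+a2=6.200 → R2 fires; Q=6 E=6 Z=2 D=9
Draw 5: a1=1.572, a2=3.912, a3=2.826, a4=1.182, a0=9.492; τ=−ln(0.1939)/9.492=0.173 → t=0.318; u2·a0=0.6802·9.492=6.456; a1+a2=5.484 < 6.456 ≤ a1+…+a3=8.310 → R3 fires; Q=6 E=6 Z=3 D=8
Draw 6: a1=1.572, a2=5.868, a3=3.768, a4=1.182, a0=12.390; τ=−ln(0.2142)/12.390=0.124 → t=0.442; u2·a0=0.6985·12.390=8.654; a1+a2=7.440 < 8.654 ≤ a1+…+a3=11.208 → R3 fires; Q=6 E=6 Z=4 D=7
Draw 7: a1=1.572, a2=7.824, a3=4.396, a4=1.182, a0=14.974; τ=−ln(0.6798)/14.974=0.026 → t=0.468; u2·a0=0.6026·14.974=9.023; a1=1.572 < 9.023 ≤ a1+a2=9.396 → R2 fires; Q=6 E=7 Z=3 D=7
Draw 8: a1=1.834, a2=6.846, a3=3.297, a4=1.379, a0=13.356; τ=−ln(0.2627)/13.356=0.100 → t=0.568; u2·a0=0.3443·13.356=4.598; a1=1.834 < 4.598 ≤ a1+a2=8.680 → R2 fires; Q=6 E=8 Z=2 D=7
Draw 9: a1=2.096, a2=5.216, a3=2.198, a4=1.576, a0=11.086; τ=−ln(0.7286)/11.086=0.029 → t=0.597; u2·a0=0.6978·11.086=7.736; a1+a2=7.312 < 7.736 ≤ a1+…+a3=9.510 → R3 fires; Q=6 E=8 Z=3 D=6
Draw 10: a1=2.096, a2=7.824, a3=2.826, a4=1.576, a0=14.322; τ=−ln(0.7229)/14.322=0.023 → t=0.619; u2·a0=0.1409·14.322=2.018 ≤ a1=2.096 → R1 fires; Q=8 E=8 Z=3 D=6
Draw 11: a1=2.096, a2=7.824, a3=2.826, a4=1.576, a0=14.322; τ=−ln(0.6642)/14.322=0.029 → t=0.648; u2·a0=0.3752·14.322=5.374; a1=2.096 < 5.374 ≤ a1+a2=9.920 → R2 fires; Q=8 E=9 Z=2 D=6
Draw 12: a1=2.358, a2=5.868, a3=1.884, a4=1.773, a0=11.883; τ=−ln(0.3448)/11.883=0.090 → t=0.737; u2·a0=0.5191·11.883=6.168; a1=2.358 < 6.168 ≤ a1+a2=8.226 → R2 fires; Q=8 E=10 Z=1 D=6
Draw 13: a1=2.620, a2=3.260, a3=0.942, a4=1.970, a0=8.792; τ=−ln(0.8517)/8.792=0.018 → t=0.756; u2·a0=0.6521·8.792=5.733; a1=2.620 < 5.733 ≤ a1+a2=5.880 → R2 fires; Q=8 E=11 Z=0 D=6
Draw 14: a1=2.882, a2=0.000, a3=0.000, a4=2.167, a0=5.049; τ=−ln(0.4696)/5.049=0.150 → t=0.905 > T=0.8: stop.
Z first becomes ≤ 1 when it reaches 1 at the event at t=0.737.

Threshold first reached at t = 0.737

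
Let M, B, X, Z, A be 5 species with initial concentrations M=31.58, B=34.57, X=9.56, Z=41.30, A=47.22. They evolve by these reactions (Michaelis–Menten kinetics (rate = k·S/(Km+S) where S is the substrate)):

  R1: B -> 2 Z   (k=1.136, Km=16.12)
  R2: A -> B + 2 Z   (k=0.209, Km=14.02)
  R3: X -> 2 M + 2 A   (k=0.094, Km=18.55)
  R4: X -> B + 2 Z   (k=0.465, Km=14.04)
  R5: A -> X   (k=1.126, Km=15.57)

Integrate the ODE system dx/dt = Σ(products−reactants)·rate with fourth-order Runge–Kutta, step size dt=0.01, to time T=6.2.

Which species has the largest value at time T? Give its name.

Dominant species at T: Z

RK4 with dt=0.01: 620 steps to T=6.2. Trajectory (selected grid times):
t=0.00: M=31.58 B=34.57 X=9.56 Z=41.30 A=47.22
t=0.69: M=31.62 B=34.28 X=9.99 Z=42.85 A=46.57
t=1.38: M=31.67 B=33.99 X=10.41 Z=44.41 A=45.92
t=2.07: M=31.72 B=33.71 X=10.83 Z=45.97 A=45.28
t=2.76: M=31.77 B=33.43 X=11.24 Z=47.53 A=44.64
t=3.44: M=31.82 B=33.16 X=11.64 Z=49.07 A=44.02
t=4.13: M=31.87 B=32.89 X=12.04 Z=50.64 A=43.39
t=4.82: M=31.92 B=32.62 X=12.44 Z=52.20 A=42.76
t=5.51: M=31.97 B=32.36 X=12.83 Z=53.77 A=42.13
t=6.20: M=32.02 B=32.10 X=13.21 Z=55.34 A=41.51
At T=6.2: M=32.02 B=32.10 X=13.21 Z=55.34 A=41.51; the largest is Z.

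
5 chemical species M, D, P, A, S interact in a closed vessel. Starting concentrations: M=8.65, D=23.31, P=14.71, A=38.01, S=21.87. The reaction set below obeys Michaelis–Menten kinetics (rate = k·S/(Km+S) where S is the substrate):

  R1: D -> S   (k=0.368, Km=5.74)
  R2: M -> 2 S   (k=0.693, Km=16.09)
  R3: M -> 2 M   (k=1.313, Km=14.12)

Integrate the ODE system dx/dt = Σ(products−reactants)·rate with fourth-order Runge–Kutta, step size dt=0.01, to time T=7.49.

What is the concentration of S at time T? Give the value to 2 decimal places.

RK4 with dt=0.01: 749 steps to T=7.49. Trajectory (selected grid times):
t=0.00: M=8.65 D=23.31 P=14.71 A=38.01 S=21.87
t=0.83: M=8.86 D=23.07 P=14.71 A=38.01 S=22.52
t=1.66: M=9.08 D=22.82 P=14.71 A=38.01 S=23.18
t=2.50: M=9.31 D=22.57 P=14.71 A=38.01 S=23.85
t=3.33: M=9.53 D=22.33 P=14.71 A=38.01 S=24.51
t=4.16: M=9.76 D=22.09 P=14.71 A=38.01 S=25.19
t=4.99: M=9.99 D=21.85 P=14.71 A=38.01 S=25.87
t=5.83: M=10.22 D=21.60 P=14.71 A=38.01 S=26.56
t=6.66: M=10.46 D=21.36 P=14.71 A=38.01 S=27.25
t=7.49: M=10.69 D=21.12 P=14.71 A=38.01 S=27.95
Read off S at T=7.49: 27.95

S at T = 27.95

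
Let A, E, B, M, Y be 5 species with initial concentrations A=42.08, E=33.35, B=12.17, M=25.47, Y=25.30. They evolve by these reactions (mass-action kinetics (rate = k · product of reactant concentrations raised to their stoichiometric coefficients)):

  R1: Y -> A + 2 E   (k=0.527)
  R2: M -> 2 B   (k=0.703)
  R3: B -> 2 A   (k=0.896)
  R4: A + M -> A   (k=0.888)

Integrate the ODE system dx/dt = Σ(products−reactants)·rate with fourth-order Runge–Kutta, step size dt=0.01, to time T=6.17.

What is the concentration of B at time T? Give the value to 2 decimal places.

B at T = 0.05

RK4 with dt=0.01: 617 steps to T=6.17. Trajectory (selected grid times):
t=0.00: A=42.08 E=33.35 B=12.17 M=25.47 Y=25.30
t=0.69: A=61.84 E=48.78 B=7.07 M=0.00 Y=17.59
t=1.37: A=73.59 E=59.37 B=3.84 M=0.00 Y=12.29
t=2.06: A=80.88 E=66.86 B=2.07 M=0.00 Y=8.54
t=2.74: A=85.34 E=72.01 B=1.13 M=0.00 Y=5.97
t=3.43: A=88.20 E=75.65 B=0.61 M=0.00 Y=4.15
t=4.11: A=90.00 E=78.15 B=0.33 M=0.00 Y=2.90
t=4.80: A=91.19 E=79.92 B=0.18 M=0.00 Y=2.02
t=5.48: A=91.96 E=81.13 B=0.10 M=0.00 Y=1.41
t=6.17: A=92.48 E=81.99 B=0.05 M=0.00 Y=0.98
Read off B at T=6.17: 0.05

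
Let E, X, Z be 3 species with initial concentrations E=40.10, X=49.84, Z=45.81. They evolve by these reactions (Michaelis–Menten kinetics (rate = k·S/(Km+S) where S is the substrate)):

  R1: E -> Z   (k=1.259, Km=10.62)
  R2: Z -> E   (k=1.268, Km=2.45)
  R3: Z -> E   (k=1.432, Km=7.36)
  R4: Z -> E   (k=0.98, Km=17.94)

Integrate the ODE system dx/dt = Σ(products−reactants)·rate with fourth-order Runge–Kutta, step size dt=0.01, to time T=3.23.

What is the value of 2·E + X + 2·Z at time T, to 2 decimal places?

Value at T = 221.66

Check how each reaction changes W = 2·E + X + 2·Z (weight of products minus weight of reactants):
R1: E -> Z: (2·1) − (2·1) = 2 − 2 = 0
R2: Z -> E: (2·1) − (2·1) = 2 − 2 = 0
R3: Z -> E: (2·1) − (2·1) = 2 − 2 = 0
R4: Z -> E: (2·1) − (2·1) = 2 − 2 = 0
Every reaction leaves W unchanged, so W is conserved and no simulation is needed: W(T) = W(0) = 2·40.10 + 49.84 + 2·45.81 = 221.66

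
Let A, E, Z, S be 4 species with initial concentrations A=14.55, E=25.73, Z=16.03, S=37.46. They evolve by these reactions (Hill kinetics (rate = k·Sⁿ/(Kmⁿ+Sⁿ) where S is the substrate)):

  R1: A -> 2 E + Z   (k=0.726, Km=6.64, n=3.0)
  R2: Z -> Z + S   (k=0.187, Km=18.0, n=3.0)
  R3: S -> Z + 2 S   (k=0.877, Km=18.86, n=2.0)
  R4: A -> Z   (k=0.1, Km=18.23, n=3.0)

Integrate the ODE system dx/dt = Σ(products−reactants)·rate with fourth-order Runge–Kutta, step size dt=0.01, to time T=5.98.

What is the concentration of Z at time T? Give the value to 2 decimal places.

RK4 with dt=0.01: 598 steps to T=5.98. Trajectory (selected grid times):
t=0.00: A=14.55 E=25.73 Z=16.03 S=37.46
t=0.66: A=14.09 E=26.60 Z=16.95 S=37.98
t=1.33: A=13.63 E=27.48 Z=17.88 S=38.51
t=1.99: A=13.19 E=28.33 Z=18.80 S=39.04
t=2.66: A=12.74 E=29.19 Z=19.72 S=39.59
t=3.32: A=12.31 E=30.02 Z=20.63 S=40.13
t=3.99: A=11.88 E=30.86 Z=21.54 S=40.69
t=4.65: A=11.46 E=31.67 Z=22.44 S=41.25
t=5.32: A=11.04 E=32.47 Z=23.34 S=41.82
t=5.98: A=10.64 E=33.25 Z=24.22 S=42.39
Read off Z at T=5.98: 24.22

Z at T = 24.22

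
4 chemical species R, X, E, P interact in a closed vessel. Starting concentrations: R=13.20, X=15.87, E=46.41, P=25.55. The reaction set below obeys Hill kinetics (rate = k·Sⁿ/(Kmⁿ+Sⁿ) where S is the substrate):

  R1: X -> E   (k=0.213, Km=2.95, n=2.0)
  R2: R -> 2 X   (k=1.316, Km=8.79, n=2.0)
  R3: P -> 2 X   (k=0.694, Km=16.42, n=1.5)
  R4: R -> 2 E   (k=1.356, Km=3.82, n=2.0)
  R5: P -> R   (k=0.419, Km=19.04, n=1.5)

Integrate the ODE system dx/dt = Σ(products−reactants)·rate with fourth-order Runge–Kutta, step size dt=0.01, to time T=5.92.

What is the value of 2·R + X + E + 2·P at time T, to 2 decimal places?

Check how each reaction changes W = 2·R + X + E + 2·P (weight of products minus weight of reactants):
R1: X -> E: (1·1) − (1·1) = 1 − 1 = 0
R2: R -> 2 X: (1·2) − (2·1) = 2 − 2 = 0
R3: P -> 2 X: (1·2) − (2·1) = 2 − 2 = 0
R4: R -> 2 E: (1·2) − (2·1) = 2 − 2 = 0
R5: P -> R: (2·1) − (2·1) = 2 − 2 = 0
Every reaction leaves W unchanged, so W is conserved and no simulation is needed: W(T) = W(0) = 2·13.20 + 15.87 + 46.41 + 2·25.55 = 139.78

Value at T = 139.78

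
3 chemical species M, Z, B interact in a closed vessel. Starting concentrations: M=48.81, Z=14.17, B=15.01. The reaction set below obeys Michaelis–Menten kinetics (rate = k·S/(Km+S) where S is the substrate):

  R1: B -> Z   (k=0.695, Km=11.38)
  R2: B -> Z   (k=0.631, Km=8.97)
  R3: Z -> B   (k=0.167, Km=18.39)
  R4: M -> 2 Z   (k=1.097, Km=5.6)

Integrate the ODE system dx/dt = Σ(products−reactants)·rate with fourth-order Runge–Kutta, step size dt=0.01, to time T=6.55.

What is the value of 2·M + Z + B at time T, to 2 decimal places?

Check how each reaction changes W = 2·M + Z + B (weight of products minus weight of reactants):
R1: B -> Z: (1·1) − (1·1) = 1 − 1 = 0
R2: B -> Z: (1·1) − (1·1) = 1 − 1 = 0
R3: Z -> B: (1·1) − (1·1) = 1 − 1 = 0
R4: M -> 2 Z: (1·2) − (2·1) = 2 − 2 = 0
Every reaction leaves W unchanged, so W is conserved and no simulation is needed: W(T) = W(0) = 2·48.81 + 14.17 + 15.01 = 126.80

Value at T = 126.80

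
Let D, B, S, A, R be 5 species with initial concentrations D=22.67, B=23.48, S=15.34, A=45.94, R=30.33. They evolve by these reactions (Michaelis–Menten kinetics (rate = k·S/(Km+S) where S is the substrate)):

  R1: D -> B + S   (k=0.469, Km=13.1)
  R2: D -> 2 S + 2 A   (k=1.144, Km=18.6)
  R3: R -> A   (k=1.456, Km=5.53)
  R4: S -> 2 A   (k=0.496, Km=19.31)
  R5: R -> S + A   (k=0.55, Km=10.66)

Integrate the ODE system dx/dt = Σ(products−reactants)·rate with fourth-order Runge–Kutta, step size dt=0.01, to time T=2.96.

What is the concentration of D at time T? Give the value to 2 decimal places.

RK4 with dt=0.01: 296 steps to T=2.96. Trajectory (selected grid times):
t=0.00: D=22.67 B=23.48 S=15.34 A=45.94 R=30.33
t=0.33: D=22.37 B=23.58 S=15.91 A=47.04 R=29.79
t=0.66: D=22.06 B=23.68 S=16.48 A=48.14 R=29.25
t=0.99: D=21.76 B=23.77 S=17.04 A=49.23 R=28.72
t=1.32: D=21.46 B=23.87 S=17.60 A=50.33 R=28.18
t=1.64: D=21.17 B=23.96 S=18.13 A=51.39 R=27.67
t=1.97: D=20.88 B=24.06 S=18.68 A=52.48 R=27.13
t=2.30: D=20.58 B=24.15 S=19.22 A=53.57 R=26.61
t=2.63: D=20.29 B=24.25 S=19.76 A=54.65 R=26.08
t=2.96: D=20.00 B=24.34 S=20.29 A=55.74 R=25.56
Read off D at T=2.96: 20.00

D at T = 20.00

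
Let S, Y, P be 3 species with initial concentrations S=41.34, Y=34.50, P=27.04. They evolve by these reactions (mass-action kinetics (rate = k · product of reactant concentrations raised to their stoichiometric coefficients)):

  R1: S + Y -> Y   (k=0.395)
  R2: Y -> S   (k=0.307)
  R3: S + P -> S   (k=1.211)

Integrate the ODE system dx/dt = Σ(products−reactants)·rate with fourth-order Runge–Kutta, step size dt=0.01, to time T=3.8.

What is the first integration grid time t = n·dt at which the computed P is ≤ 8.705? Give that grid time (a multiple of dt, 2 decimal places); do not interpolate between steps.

Threshold first reached at t = 0.03

RK4 with dt=0.01: 380 steps to T=3.8. Trajectory (selected grid times):
t=0.00: S=41.34 Y=34.50 P=27.04
t=0.02: S=31.69 Y=34.29 P=11.23
t=0.03: S=27.78 Y=34.18 P=7.84
t=0.42: S=0.97 Y=30.33 P=0.46
t=0.84: S=0.78 Y=26.66 P=0.31
t=1.27: S=0.78 Y=23.36 P=0.20
t=1.69: S=0.78 Y=20.53 P=0.14
t=2.11: S=0.78 Y=18.05 P=0.09
t=2.53: S=0.78 Y=15.87 P=0.06
t=2.96: S=0.78 Y=13.90 P=0.04
t=3.38: S=0.78 Y=12.22 P=0.03
t=3.80: S=0.78 Y=10.74 P=0.02
P(0.02)=11.231 > 8.705 but P(0.03)=7.840 ≤ 8.705, so the first grid time is t=0.03.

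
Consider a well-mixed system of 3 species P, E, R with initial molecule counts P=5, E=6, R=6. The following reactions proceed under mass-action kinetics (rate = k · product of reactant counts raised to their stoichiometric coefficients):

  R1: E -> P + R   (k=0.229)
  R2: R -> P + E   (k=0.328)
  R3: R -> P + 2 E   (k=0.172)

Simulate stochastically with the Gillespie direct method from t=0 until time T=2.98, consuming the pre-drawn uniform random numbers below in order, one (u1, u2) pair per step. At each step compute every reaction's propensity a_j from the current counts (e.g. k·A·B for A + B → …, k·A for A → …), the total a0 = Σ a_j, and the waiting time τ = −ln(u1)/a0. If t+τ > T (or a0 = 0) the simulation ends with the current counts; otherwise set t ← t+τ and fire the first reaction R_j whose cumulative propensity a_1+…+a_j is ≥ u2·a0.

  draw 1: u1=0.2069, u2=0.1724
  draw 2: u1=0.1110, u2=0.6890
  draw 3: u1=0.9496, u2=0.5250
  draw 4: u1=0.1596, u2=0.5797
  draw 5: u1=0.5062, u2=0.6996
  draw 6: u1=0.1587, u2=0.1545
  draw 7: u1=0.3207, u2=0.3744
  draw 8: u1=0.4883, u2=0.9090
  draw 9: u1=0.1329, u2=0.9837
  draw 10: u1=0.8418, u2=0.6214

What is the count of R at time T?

t=0.000: P=5 E=6 R=6
Draw 1: a1=1.374, a2=1.968, a3=1.032, a0=4.374; τ=−ln(0.2069)/4.374=0.360 → t=0.360; u2·a0=0.1724·4.374=0.754 ≤ a1=1.374 → R1 fires; P=6 E=5 R=7
Draw 2: a1=1.145, a2=2.296, a3=1.204, a0=4.645; τ=−ln(0.1110)/4.645=0.473 → t=0.833; u2·a0=0.6890·4.645=3.200; a1=1.145 < 3.200 ≤ a1+a2=3.441 → R2 fires; P=7 E=6 R=6
Draw 3: a1=1.374, a2=1.968, a3=1.032, a0=4.374; τ=−ln(0.9496)/4.374=0.012 → t=0.845; u2·a0=0.5250·4.374=2.296; a1=1.374 < 2.296 ≤ a1+a2=3.342 → R2 fires; P=8 E=7 R=5
Draw 4: a1=1.603, a2=1.640, a3=0.860, a0=4.103; τ=−ln(0.1596)/4.103=0.447 → t=1.293; u2·a0=0.5797·4.103=2.379; a1=1.603 < 2.379 ≤ a1+a2=3.243 → R2 fires; P=9 E=8 R=4
Draw 5: a1=1.832, a2=1.312, a3=0.688, a0=3.832; τ=−ln(0.5062)/3.832=0.178 → t=1.470; u2·a0=0.6996·3.832=2.681; a1=1.832 < 2.681 ≤ a1+a2=3.144 → R2 fires; P=10 E=9 R=3
Draw 6: a1=2.061, a2=0.984, a3=0.516, a0=3.561; τ=−ln(0.1587)/3.561=0.517 → t=1.987; u2·a0=0.1545·3.561=0.550 ≤ a1=2.061 → R1 fires; P=11 E=8 R=4
Draw 7: a1=1.832, a2=1.312, a3=0.688, a0=3.832; τ=−ln(0.3207)/3.832=0.297 → t=2.284; u2·a0=0.3744·3.832=1.435 ≤ a1=1.832 → R1 fires; P=12 E=7 R=5
Draw 8: a1=1.603, a2=1.640, a3=0.860, a0=4.103; τ=−ln(0.4883)/4.103=0.175 → t=2.459; u2·a0=0.9090·4.103=3.730; a1+a2=3.243 < 3.730 ≤ a1+…+a3=4.103 → R3 fires; P=13 E=9 R=4
Draw 9: a1=2.061, a2=1.312, a3=0.688, a0=4.061; τ=−ln(0.1329)/4.061=0.497 → t=2.956; u2·a0=0.9837·4.061=3.995; a1+a2=3.373 < 3.995 ≤ a1+…+a3=4.061 → R3 fires; P=14 E=11 R=3
Draw 10: a1=2.519, a2=0.984, a3=0.516, a0=4.019; τ=−ln(0.8418)/4.019=0.043 → t=2.998 > T=2.98: stop.
Read off R at T=2.98: 3

R at T = 3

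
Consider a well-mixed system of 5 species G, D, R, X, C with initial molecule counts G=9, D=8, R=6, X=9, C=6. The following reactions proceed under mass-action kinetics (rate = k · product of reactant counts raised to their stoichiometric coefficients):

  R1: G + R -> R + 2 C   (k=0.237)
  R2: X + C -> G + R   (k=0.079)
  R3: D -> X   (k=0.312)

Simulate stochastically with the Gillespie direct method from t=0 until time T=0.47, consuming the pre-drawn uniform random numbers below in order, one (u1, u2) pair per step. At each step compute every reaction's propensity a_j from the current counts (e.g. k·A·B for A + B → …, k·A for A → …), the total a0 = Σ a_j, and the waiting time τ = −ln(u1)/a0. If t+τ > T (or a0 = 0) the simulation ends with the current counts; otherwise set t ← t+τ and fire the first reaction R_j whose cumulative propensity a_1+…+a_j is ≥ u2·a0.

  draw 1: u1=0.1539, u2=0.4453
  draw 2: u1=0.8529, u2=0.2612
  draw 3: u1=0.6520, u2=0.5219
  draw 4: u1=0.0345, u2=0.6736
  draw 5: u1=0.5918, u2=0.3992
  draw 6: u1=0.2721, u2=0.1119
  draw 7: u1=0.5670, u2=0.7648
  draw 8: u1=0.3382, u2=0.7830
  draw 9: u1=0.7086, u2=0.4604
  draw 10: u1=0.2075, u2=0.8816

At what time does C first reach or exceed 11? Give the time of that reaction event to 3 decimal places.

Threshold first reached at t = 0.361

t=0.000: G=9 D=8 R=6 X=9 C=6
Draw 1: a1=12.798, a2=4.266, a3=2.496, a0=19.560; τ=−ln(0.1539)/19.560=0.096 → t=0.096; u2·a0=0.4453·19.560=8.710 ≤ a1=12.798 → R1 fires; G=8 D=8 R=6 X=9 C=8
Draw 2: a1=11.376, a2=5.688, a3=2.496, a0=19.560; τ=−ln(0.8529)/19.560=0.008 → t=0.104; u2·a0=0.2612·19.560=5.109 ≤ a1=11.376 → R1 fires; G=7 D=8 R=6 X=9 C=10
Draw 3: a1=9.954, a2=7.110, a3=2.496, a0=19.560; τ=−ln(0.6520)/19.560=0.022 → t=0.126; u2·a0=0.5219·19.560=10.208; a1=9.954 < 10.208 ≤ a1+a2=17.064 → R2 fires; G=8 D=8 R=7 X=8 C=9
Draw 4: a1=13.272, a2=5.688, a3=2.496, a0=21.456; τ=−ln(0.0345)/21.456=0.157 → t=0.283; u2·a0=0.6736·21.456=14.453; a1=13.272 < 14.453 ≤ a1+a2=18.960 → R2 fires; G=9 D=8 R=8 X=7 C=8
Draw 5: a1=17.064, a2=4.424, a3=2.496, a0=23.984; τ=−ln(0.5918)/23.984=0.022 → t=0.304; u2·a0=0.3992·23.984=9.574 ≤ a1=17.064 → R1 fires; G=8 D=8 R=8 X=7 C=10
Draw 6: a1=15.168, a2=5.530, a3=2.496, a0=23.194; τ=−ln(0.2721)/23.194=0.056 → t=0.361; u2·a0=0.1119·23.194=2.595 ≤ a1=15.168 → R1 fires; G=7 D=8 R=8 X=7 C=12
Draw 7: a1=13.272, a2=6.636, a3=2.496, a0=22.404; τ=−ln(0.5670)/22.404=0.025 → t=0.386; u2·a0=0.7648·22.404=17.135; a1=13.272 < 17.135 ≤ a1+a2=19.908 → R2 fires; G=8 D=8 R=9 X=6 C=11
Draw 8: a1=17.064, a2=5.214, a3=2.496, a0=24.774; τ=−ln(0.3382)/24.774=0.044 → t=0.430; u2·a0=0.7830·24.774=19.398; a1=17.064 < 19.398 ≤ a1+a2=22.278 → R2 fires; G=9 D=8 R=10 X=5 C=10
Draw 9: a1=21.330, a2=3.950, a3=2.496, a0=27.776; τ=−ln(0.7086)/27.776=0.012 → t=0.442; u2·a0=0.4604·27.776=12.788 ≤ a1=21.330 → R1 fires; G=8 D=8 R=10 X=5 C=12
Draw 10: a1=18.960, a2=4.740, a3=2.496, a0=26.196; τ=−ln(0.2075)/26.196=0.060 → t=0.502 > T=0.47: stop.
C first becomes ≥ 11 when it reaches 12 at the event at t=0.361.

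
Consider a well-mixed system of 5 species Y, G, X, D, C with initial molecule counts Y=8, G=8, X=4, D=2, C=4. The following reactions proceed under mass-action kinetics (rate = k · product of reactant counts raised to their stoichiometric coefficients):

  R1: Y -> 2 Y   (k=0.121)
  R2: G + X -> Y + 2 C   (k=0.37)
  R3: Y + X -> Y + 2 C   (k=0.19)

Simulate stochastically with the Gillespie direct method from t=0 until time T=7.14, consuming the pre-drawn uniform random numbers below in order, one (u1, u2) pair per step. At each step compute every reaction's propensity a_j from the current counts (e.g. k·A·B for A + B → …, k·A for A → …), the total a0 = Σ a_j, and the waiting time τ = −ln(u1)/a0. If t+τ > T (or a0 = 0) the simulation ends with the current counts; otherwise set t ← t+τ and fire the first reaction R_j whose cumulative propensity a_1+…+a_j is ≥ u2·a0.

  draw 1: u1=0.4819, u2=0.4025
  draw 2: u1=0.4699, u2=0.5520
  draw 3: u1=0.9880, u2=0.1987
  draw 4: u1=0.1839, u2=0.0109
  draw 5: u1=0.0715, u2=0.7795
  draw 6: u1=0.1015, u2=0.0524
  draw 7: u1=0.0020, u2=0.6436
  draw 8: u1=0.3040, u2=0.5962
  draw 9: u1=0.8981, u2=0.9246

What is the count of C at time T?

t=0.000: Y=8 G=8 X=4 D=2 C=4
Draw 1: a1=0.968, a2=11.840, a3=6.080, a0=18.888; τ=−ln(0.4819)/18.888=0.039 → t=0.039; u2·a0=0.4025·18.888=7.602; a1=0.968 < 7.602 ≤ a1+a2=12.808 → R2 fires; Y=9 G=7 X=3 D=2 C=6
Draw 2: a1=1.089, a2=7.770, a3=5.130, a0=13.989; τ=−ln(0.4699)/13.989=0.054 → t=0.093; u2·a0=0.5520·13.989=7.722; a1=1.089 < 7.722 ≤ a1+a2=8.859 → R2 fires; Y=10 G=6 X=2 D=2 C=8
Draw 3: a1=1.210, a2=4.440, a3=3.800, a0=9.450; τ=−ln(0.9880)/9.450=0.001 → t=0.094; u2·a0=0.1987·9.450=1.878; a1=1.210 < 1.878 ≤ a1+a2=5.650 → R2 fires; Y=11 G=5 X=1 D=2 C=10
Draw 4: a1=1.331, a2=1.850, a3=2.090, a0=5.271; τ=−ln(0.1839)/5.271=0.321 → t=0.415; u2·a0=0.0109·5.271=0.057 ≤ a1=1.331 → R1 fires; Y=12 G=5 X=1 D=2 C=10
Draw 5: a1=1.452, a2=1.850, a3=2.280, a0=5.582; τ=−ln(0.0715)/5.582=0.473 → t=0.888; u2·a0=0.7795·5.582=4.351; a1+a2=3.302 < 4.351 ≤ a1+…+a3=5.582 → R3 fires; Y=12 G=5 X=0 D=2 C=12
Draw 6: a1=1.452, a2=0.000, a3=0.000, a0=1.452; τ=−ln(0.1015)/1.452=1.576 → t=2.463; u2·a0=0.0524·1.452=0.076 ≤ a1=1.452 → R1 fires; Y=13 G=5 X=0 D=2 C=12
Draw 7: a1=1.573, a2=0.000, a3=0.000, a0=1.573; τ=−ln(0.0020)/1.573=3.951 → t=6.414; u2·a0=0.6436·1.573=1.012 ≤ a1=1.573 → R1 fires; Y=14 G=5 X=0 D=2 C=12
Draw 8: a1=1.694, a2=0.000, a3=0.000, a0=1.694; τ=−ln(0.3040)/1.694=0.703 → t=7.117; u2·a0=0.5962·1.694=1.010 ≤ a1=1.694 → R1 fires; Y=15 G=5 X=0 D=2 C=12
Draw 9: a1=1.815, a2=0.000, a3=0.000, a0=1.815; τ=−ln(0.8981)/1.815=0.059 → t=7.176 > T=7.14: stop.
Read off C at T=7.14: 12

C at T = 12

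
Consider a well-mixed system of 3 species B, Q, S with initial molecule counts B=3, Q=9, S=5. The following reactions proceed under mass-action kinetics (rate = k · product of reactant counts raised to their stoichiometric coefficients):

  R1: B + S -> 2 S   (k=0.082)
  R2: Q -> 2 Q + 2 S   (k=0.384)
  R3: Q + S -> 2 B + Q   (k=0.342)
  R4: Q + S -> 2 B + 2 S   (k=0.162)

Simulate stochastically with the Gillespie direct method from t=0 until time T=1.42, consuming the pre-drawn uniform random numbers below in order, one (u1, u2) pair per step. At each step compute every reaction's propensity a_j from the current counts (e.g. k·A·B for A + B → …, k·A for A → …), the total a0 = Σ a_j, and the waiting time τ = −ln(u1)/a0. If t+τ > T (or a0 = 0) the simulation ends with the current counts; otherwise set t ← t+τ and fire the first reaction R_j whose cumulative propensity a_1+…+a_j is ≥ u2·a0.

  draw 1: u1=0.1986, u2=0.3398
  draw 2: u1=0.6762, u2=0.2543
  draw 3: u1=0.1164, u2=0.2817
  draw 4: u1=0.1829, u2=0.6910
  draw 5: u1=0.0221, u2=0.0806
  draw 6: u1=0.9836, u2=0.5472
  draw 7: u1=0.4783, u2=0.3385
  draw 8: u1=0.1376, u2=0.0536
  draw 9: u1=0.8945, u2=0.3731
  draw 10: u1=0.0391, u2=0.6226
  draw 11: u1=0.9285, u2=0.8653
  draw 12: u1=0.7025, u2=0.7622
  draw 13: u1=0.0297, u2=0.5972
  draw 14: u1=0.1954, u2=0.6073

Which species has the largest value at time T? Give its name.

t=0.000: B=3 Q=9 S=5
Draw 1: a1=1.230, a2=3.456, a3=15.390, a4=7.290, a0=27.366; τ=−ln(0.1986)/27.366=0.059 → t=0.059; u2·a0=0.3398·27.366=9.299; a1+a2=4.686 < 9.299 ≤ a1+…+a3=20.076 → R3 fires; B=5 Q=9 S=4
Draw 2: a1=1.640, a2=3.456, a3=12.312, a4=5.832, a0=23.240; τ=−ln(0.6762)/23.240=0.017 → t=0.076; u2·a0=0.2543·23.240=5.910; a1+a2=5.096 < 5.910 ≤ a1+…+a3=17.408 → R3 fires; B=7 Q=9 S=3
Draw 3: a1=1.722, a2=3.456, a3=9.234, a4=4.374, a0=18.786; τ=−ln(0.1164)/18.786=0.114 → t=0.190; u2·a0=0.2817·18.786=5.292; a1+a2=5.178 < 5.292 ≤ a1+…+a3=14.412 → R3 fires; B=9 Q=9 S=2
Draw 4: a1=1.476, a2=3.456, a3=6.156, a4=2.916, a0=14.004; τ=−ln(0.1829)/14.004=0.121 → t=0.312; u2·a0=0.6910·14.004=9.677; a1+a2=4.932 < 9.677 ≤ a1+…+a3=11.088 → R3 fires; B=11 Q=9 S=1
Draw 5: a1=0.902, a2=3.456, a3=3.078, a4=1.458, a0=8.894; τ=−ln(0.0221)/8.894=0.429 → t=0.740; u2·a0=0.0806·8.894=0.717 ≤ a1=0.902 → R1 fires; B=10 Q=9 S=2
Draw 6: a1=1.640, a2=3.456, a3=6.156, a4=2.916, a0=14.168; τ=−ln(0.9836)/14.168=0.001 → t=0.741; u2·a0=0.5472·14.168=7.753; a1+a2=5.096 < 7.753 ≤ a1+…+a3=11.252 → R3 fires; B=12 Q=9 S=1
Draw 7: a1=0.984, a2=3.456, a3=3.078, a4=1.458, a0=8.976; τ=−ln(0.4783)/8.976=0.082 → t=0.824; u2·a0=0.3385·8.976=3.038; a1=0.984 < 3.038 ≤ a1+a2=4.440 → R2 fires; B=12 Q=10 S=3
Draw 8: a1=2.952, a2=3.840, a3=10.260, a4=4.860, a0=21.912; τ=−ln(0.1376)/21.912=0.091 → t=0.914; u2·a0=0.0536·21.912=1.174 ≤ a1=2.952 → R1 fires; B=11 Q=10 S=4
Draw 9: a1=3.608, a2=3.840, a3=13.680, a4=6.480, a0=27.608; τ=−ln(0.8945)/27.608=0.004 → t=0.918; u2·a0=0.3731·27.608=10.301; a1+a2=7.448 < 10.301 ≤ a1+…+a3=21.128 → R3 fires; B=13 Q=10 S=3
Draw 10: a1=3.198, a2=3.840, a3=10.260, a4=4.860, a0=22.158; τ=−ln(0.0391)/22.158=0.146 → t=1.065; u2·a0=0.6226·22.158=13.796; a1+a2=7.038 < 13.796 ≤ a1+…+a3=17.298 → R3 fires; B=15 Q=10 S=2
Draw 11: a1=2.460, a2=3.840, a3=6.840, a4=3.240, a0=16.380; τ=−ln(0.9285)/16.380=0.005 → t=1.069; u2·a0=0.8653·16.380=14.174; a1+…+a3=13.140 < 14.174 ≤ a1+…+a4=16.380 → R4 fires; B=17 Q=9 S=3
Draw 12: a1=4.182, a2=3.456, a3=9.234, a4=4.374, a0=21.246; τ=−ln(0.7025)/21.246=0.017 → t=1.086; u2·a0=0.7622·21.246=16.194; a1+a2=7.638 < 16.194 ≤ a1+…+a3=16.872 → R3 fires; B=19 Q=9 S=2
Draw 13: a1=3.116, a2=3.456, a3=6.156, a4=2.916, a0=15.644; τ=−ln(0.0297)/15.644=0.225 → t=1.310; u2·a0=0.5972·15.644=9.343; a1+a2=6.572 < 9.343 ≤ a1+…+a3=12.728 → R3 fires; B=21 Q=9 S=1
Draw 14: a1=1.722, a2=3.456, a3=3.078, a4=1.458, a0=9.714; τ=−ln(0.1954)/9.714=0.168 → t=1.479 > T=1.42: stop.
At T=1.42: B=21 Q=9 S=1; the largest is B.

Dominant species at T: B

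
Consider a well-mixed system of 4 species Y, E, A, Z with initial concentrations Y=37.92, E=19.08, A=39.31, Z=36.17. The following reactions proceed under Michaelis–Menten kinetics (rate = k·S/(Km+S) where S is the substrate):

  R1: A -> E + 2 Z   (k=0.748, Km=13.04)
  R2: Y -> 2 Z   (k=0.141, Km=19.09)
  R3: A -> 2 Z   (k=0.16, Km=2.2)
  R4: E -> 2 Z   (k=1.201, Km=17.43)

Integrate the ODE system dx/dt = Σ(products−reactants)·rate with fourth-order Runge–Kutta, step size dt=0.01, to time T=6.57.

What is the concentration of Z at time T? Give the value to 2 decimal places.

RK4 with dt=0.01: 657 steps to T=6.57. Trajectory (selected grid times):
t=0.00: Y=37.92 E=19.08 A=39.31 Z=36.17
t=0.73: Y=37.85 E=19.03 A=38.79 Z=38.26
t=1.46: Y=37.78 E=18.98 A=38.27 Z=40.35
t=2.19: Y=37.71 E=18.93 A=37.75 Z=42.44
t=2.92: Y=37.65 E=18.88 A=37.24 Z=44.52
t=3.65: Y=37.58 E=18.83 A=36.73 Z=46.59
t=4.38: Y=37.51 E=18.78 A=36.21 Z=48.66
t=5.11: Y=37.44 E=18.72 A=35.70 Z=50.73
t=5.84: Y=37.37 E=18.67 A=35.19 Z=52.79
t=6.57: Y=37.31 E=18.61 A=34.69 Z=54.85
Read off Z at T=6.57: 54.85

Z at T = 54.85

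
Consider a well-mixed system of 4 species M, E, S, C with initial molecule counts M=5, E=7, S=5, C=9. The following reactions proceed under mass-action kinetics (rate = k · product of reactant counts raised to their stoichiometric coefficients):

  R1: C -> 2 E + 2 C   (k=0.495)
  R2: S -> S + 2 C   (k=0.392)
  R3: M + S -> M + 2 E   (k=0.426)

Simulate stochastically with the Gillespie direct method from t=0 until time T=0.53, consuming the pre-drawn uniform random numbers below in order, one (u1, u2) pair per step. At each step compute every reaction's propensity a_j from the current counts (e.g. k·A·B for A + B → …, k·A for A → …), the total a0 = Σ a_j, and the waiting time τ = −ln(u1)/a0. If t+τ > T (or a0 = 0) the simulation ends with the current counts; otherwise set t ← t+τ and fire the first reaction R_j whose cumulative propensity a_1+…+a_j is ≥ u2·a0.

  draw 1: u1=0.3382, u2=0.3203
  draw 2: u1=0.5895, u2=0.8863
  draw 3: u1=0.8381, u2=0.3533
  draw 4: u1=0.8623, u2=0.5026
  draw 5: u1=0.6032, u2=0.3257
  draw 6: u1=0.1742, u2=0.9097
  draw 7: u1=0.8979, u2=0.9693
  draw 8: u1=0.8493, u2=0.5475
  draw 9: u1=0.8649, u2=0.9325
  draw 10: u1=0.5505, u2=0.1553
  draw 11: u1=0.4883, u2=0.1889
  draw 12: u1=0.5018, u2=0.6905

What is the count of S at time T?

S at T = 0

t=0.000: M=5 E=7 S=5 C=9
Draw 1: a1=4.455, a2=1.960, a3=10.650, a0=17.065; τ=−ln(0.3382)/17.065=0.064 → t=0.064; u2·a0=0.3203·17.065=5.466; a1=4.455 < 5.466 ≤ a1+a2=6.415 → R2 fires; M=5 E=7 S=5 C=11
Draw 2: a1=5.445, a2=1.960, a3=10.650, a0=18.055; τ=−ln(0.5895)/18.055=0.029 → t=0.093; u2·a0=0.8863·18.055=16.002; a1+a2=7.405 < 16.002 ≤ a1+…+a3=18.055 → R3 fires; M=5 E=9 S=4 C=11
Draw 3: a1=5.445, a2=1.568, a3=8.520, a0=15.533; τ=−ln(0.8381)/15.533=0.011 → t=0.104; u2·a0=0.3533·15.533=5.488; a1=5.445 < 5.488 ≤ a1+a2=7.013 → R2 fires; M=5 E=9 S=4 C=13
Draw 4: a1=6.435, a2=1.568, a3=8.520, a0=16.523; τ=−ln(0.8623)/16.523=0.009 → t=0.113; u2·a0=0.5026·16.523=8.304; a1+a2=8.003 < 8.304 ≤ a1+…+a3=16.523 → R3 fires; M=5 E=11 S=3 C=13
Draw 5: a1=6.435, a2=1.176, a3=6.390, a0=14.001; τ=−ln(0.6032)/14.001=0.036 → t=0.149; u2·a0=0.3257·14.001=4.560 ≤ a1=6.435 → R1 fires; M=5 E=13 S=3 C=14
Draw 6: a1=6.930, a2=1.176, a3=6.390, a0=14.496; τ=−ln(0.1742)/14.496=0.121 → t=0.270; u2·a0=0.9097·14.496=13.187; a1+a2=8.106 < 13.187 ≤ a1+…+a3=14.496 → R3 fires; M=5 E=15 S=2 C=14
Draw 7: a1=6.930, a2=0.784, a3=4.260, a0=11.974; τ=−ln(0.8979)/11.974=0.009 → t=0.279; u2·a0=0.9693·11.974=11.606; a1+a2=7.714 < 11.606 ≤ a1+…+a3=11.974 → R3 fires; M=5 E=17 S=1 C=14
Draw 8: a1=6.930, a2=0.392, a3=2.130, a0=9.452; τ=−ln(0.8493)/9.452=0.017 → t=0.296; u2·a0=0.5475·9.452=5.175 ≤ a1=6.930 → R1 fires; M=5 E=19 S=1 C=15
Draw 9: a1=7.425, a2=0.392, a3=2.130, a0=9.947; τ=−ln(0.8649)/9.947=0.015 → t=0.311; u2·a0=0.9325·9.947=9.276; a1+a2=7.817 < 9.276 ≤ a1+…+a3=9.947 → R3 fires; M=5 E=21 S=0 C=15
Draw 10: a1=7.425, a2=0.000, a3=0.000, a0=7.425; τ=−ln(0.5505)/7.425=0.080 → t=0.391; u2·a0=0.1553·7.425=1.153 ≤ a1=7.425 → R1 fires; M=5 E=23 S=0 C=16
Draw 11: a1=7.920, a2=0.000, a3=0.000, a0=7.920; τ=−ln(0.4883)/7.920=0.091 → t=0.482; u2·a0=0.1889·7.920=1.496 ≤ a1=7.920 → R1 fires; M=5 E=25 S=0 C=17
Draw 12: a1=8.415, a2=0.000, a3=0.000, a0=8.415; τ=−ln(0.5018)/8.415=0.082 → t=0.564 > T=0.53: stop.
Read off S at T=0.53: 0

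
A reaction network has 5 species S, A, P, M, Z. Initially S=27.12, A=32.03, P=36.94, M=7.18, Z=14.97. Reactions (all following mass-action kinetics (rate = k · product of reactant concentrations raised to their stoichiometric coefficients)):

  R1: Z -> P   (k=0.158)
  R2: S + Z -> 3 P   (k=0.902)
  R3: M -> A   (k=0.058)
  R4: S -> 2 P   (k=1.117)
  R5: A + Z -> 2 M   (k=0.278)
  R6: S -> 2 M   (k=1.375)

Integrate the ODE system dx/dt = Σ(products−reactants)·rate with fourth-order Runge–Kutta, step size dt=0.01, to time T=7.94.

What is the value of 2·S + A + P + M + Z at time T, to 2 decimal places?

Value at T = 145.36

Check how each reaction changes W = 2·S + A + P + M + Z (weight of products minus weight of reactants):
R1: Z -> P: (1·1) − (1·1) = 1 − 1 = 0
R2: S + Z -> 3 P: (1·3) − (2·1 + 1·1) = 3 − 3 = 0
R3: M -> A: (1·1) − (1·1) = 1 − 1 = 0
R4: S -> 2 P: (1·2) − (2·1) = 2 − 2 = 0
R5: A + Z -> 2 M: (1·2) − (1·1 + 1·1) = 2 − 2 = 0
R6: S -> 2 M: (1·2) − (2·1) = 2 − 2 = 0
Every reaction leaves W unchanged, so W is conserved and no simulation is needed: W(T) = W(0) = 2·27.12 + 32.03 + 36.94 + 7.18 + 14.97 = 145.36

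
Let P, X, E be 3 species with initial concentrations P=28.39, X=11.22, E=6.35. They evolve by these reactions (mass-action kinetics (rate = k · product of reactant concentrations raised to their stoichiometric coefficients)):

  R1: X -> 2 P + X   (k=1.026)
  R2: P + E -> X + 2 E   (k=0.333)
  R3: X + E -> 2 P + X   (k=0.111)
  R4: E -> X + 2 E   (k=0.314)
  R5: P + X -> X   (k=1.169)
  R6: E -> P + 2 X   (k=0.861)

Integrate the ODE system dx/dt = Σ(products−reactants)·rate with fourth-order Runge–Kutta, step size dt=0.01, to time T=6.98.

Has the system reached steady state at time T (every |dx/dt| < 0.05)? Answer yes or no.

RK4 with dt=0.01: 698 steps to T=6.98. Trajectory (selected grid times):
t=0.00: P=28.39 X=11.22 E=6.35
t=0.78: P=2.17 X=27.15 E=1.96
t=1.55: P=1.80 X=28.74 E=0.19
t=2.33: P=1.76 X=28.89 E=0.02
t=3.10: P=1.76 X=28.90 E=0.00
t=3.88: P=1.76 X=28.90 E=0.00
t=4.65: P=1.76 X=28.90 E=0.00
t=5.43: P=1.76 X=28.90 E=0.00
t=6.20: P=1.76 X=28.90 E=0.00
t=6.98: P=1.76 X=28.90 E=0.00
Rates at T: R1=29.6516, R2=0.0000, R3=0.0000, R4=0.0000, R5=59.3032, R6=0.0000
dx/dt at T (Σ net stoichiometry × rate): P=-0.0000, X=+0.0000, E=-0.0000
Largest |dx/dt| is |-0.0000| (E) < 0.05 → steady.

Steady state at T: yes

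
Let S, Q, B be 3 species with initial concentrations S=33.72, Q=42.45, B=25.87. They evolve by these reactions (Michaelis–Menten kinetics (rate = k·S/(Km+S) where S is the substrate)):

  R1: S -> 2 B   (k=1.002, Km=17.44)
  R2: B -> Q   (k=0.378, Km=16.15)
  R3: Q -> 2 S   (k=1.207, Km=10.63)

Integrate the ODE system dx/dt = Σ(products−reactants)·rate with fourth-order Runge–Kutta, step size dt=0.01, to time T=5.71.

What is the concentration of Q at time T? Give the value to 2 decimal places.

Q at T = 38.38

RK4 with dt=0.01: 571 steps to T=5.71. Trajectory (selected grid times):
t=0.00: S=33.72 Q=42.45 B=25.87
t=0.63: S=34.52 Q=41.99 B=26.56
t=1.27: S=35.32 Q=41.53 B=27.26
t=1.90: S=36.11 Q=41.07 B=27.96
t=2.54: S=36.90 Q=40.61 B=28.67
t=3.17: S=37.67 Q=40.16 B=29.38
t=3.81: S=38.45 Q=39.71 B=30.10
t=4.44: S=39.22 Q=39.27 B=30.82
t=5.08: S=39.98 Q=38.82 B=31.55
t=5.71: S=40.74 Q=38.38 B=32.27
Read off Q at T=5.71: 38.38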